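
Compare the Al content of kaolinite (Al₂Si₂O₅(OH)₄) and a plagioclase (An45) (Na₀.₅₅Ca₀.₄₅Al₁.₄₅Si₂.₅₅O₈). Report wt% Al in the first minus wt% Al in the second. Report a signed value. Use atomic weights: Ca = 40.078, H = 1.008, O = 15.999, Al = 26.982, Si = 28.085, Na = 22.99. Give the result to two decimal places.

6.38 percentage points

M(Al₂Si₂O₅(OH)₄) = 258.157 g/mol, so wt% Al = 53.964/258.157 × 100 = 20.90%.
M(Na₀.₅₅Ca₀.₄₅Al₁.₄₅Si₂.₅₅O₈) = 269.412 g/mol, so wt% Al = 39.124/269.412 × 100 = 14.52%.
20.90 − 14.52 = 6.38 pp.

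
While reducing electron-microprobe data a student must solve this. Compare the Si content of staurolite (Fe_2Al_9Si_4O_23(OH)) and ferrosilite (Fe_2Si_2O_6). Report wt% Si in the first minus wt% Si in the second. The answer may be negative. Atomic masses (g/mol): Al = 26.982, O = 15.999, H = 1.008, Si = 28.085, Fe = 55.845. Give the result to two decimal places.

First mineral: 112.340 g Si in 851.852 g formula = 13.19 wt% Si.
Second mineral: 56.170 g Si in 263.854 g formula = 21.29 wt% Si.
13.19% − 21.29% gives a difference of -8.10 percentage points.

-8.10 percentage points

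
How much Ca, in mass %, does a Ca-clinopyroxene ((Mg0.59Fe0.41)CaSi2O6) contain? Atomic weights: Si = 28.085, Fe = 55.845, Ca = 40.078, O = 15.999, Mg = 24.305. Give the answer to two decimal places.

17.46 mass %

Molar mass of (Mg0.59Fe0.41)CaSi2O6: 0.59·24.305 + 0.41·55.845 + 1·40.078 + 2·28.085 + 6·15.999 = 229.478 g/mol.
Mass of Ca per formula unit: 1 × 40.078 = 40.078 g.
Weight fraction Ca = 40.078 / 229.478 = 0.1746.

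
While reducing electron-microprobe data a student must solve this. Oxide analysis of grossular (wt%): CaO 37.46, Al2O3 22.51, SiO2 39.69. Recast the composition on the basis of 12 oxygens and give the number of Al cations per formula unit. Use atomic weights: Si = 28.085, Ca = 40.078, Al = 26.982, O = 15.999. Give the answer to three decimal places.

CaO (M=56.077): mol = 0.66801; Ca = 0.66801, O = 0.66801.
Al2O3 (M=101.961): mol = 0.22077; Al = 0.44154, O = 0.66231.
SiO2 (M=60.083): mol = 0.66059; Si = 0.66059, O = 1.32118.
ΣO = 2.65150; factor = 12/ΣO = 4.52574.
Al apfu = 0.44154 × 4.52574 = 1.998.

1.998 Al apfu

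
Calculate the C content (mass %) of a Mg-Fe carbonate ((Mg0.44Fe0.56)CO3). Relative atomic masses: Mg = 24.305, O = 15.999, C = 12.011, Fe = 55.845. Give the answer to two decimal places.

M((Mg0.44Fe0.56)CO3) = 101.975 g/mol.
C contributes 1 × 12.011 = 12.011 g per mole.
12.011/101.975 = 0.1178 → 11.78%.

11.78 mass %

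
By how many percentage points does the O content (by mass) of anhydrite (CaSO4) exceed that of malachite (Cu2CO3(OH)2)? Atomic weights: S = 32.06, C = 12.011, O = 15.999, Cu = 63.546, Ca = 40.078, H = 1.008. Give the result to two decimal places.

O in CaSO4: molar mass 136.134 g/mol; 4×15.999 = 63.996 g → 47.01 wt%.
O in Cu2CO3(OH)2: molar mass 221.114 g/mol; 5×15.999 = 79.995 g → 36.18 wt%.
Difference = 47.01 − 36.18 = 10.83 percentage points.

10.83 percentage points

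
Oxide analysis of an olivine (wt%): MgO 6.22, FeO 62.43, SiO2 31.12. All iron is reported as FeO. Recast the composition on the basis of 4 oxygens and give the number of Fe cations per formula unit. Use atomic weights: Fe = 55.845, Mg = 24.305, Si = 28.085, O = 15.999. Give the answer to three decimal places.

1.688 Fe apfu

6.22 wt% MgO ÷ 40.304 g/mol = 0.15433 mol, giving 0.15433 Mg and 0.15433 O.
62.43 wt% FeO ÷ 71.844 g/mol = 0.86897 mol, giving 0.86897 Fe and 0.86897 O.
31.12 wt% SiO2 ÷ 60.083 g/mol = 0.51795 mol, giving 0.51795 Si and 1.03590 O.
Oxygen sums to 2.05920; scaling by 4/2.05920 = 1.94250 puts the formula on 4 O.
Fe: 0.86897 × 1.94250 = 1.688 atoms per formula unit.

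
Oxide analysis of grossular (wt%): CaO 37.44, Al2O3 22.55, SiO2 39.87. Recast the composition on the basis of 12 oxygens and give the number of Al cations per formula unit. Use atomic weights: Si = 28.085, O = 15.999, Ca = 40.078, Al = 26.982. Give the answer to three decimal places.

1.997 Al apfu

CaO (M=56.077): mol = 0.66765; Ca = 0.66765, O = 0.66765.
Al2O3 (M=101.961): mol = 0.22116; Al = 0.44232, O = 0.66348.
SiO2 (M=60.083): mol = 0.66358; Si = 0.66358, O = 1.32716.
ΣO = 2.65829; factor = 12/ΣO = 4.51418.
Al apfu = 0.44232 × 4.51418 = 1.997.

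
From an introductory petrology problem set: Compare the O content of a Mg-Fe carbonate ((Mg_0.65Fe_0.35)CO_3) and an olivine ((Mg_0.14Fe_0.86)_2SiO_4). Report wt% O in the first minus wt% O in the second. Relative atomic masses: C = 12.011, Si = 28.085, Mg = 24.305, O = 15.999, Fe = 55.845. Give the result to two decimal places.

17.51 percentage points

O in (Mg_0.65Fe_0.35)CO_3: molar mass 95.352 g/mol; 3×15.999 = 47.997 g → 50.34 wt%.
O in (Mg_0.14Fe_0.86)_2SiO_4: molar mass 194.940 g/mol; 4×15.999 = 63.996 g → 32.83 wt%.
Difference = 50.34 − 32.83 = 17.51 percentage points.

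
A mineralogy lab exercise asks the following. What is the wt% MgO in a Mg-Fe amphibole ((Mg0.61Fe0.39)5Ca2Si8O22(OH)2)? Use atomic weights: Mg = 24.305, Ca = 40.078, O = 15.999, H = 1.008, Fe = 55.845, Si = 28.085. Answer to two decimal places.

Formula mass = 873.856 g/mol.
3.05 Mg → 3.0500 mol MgO per formula unit; M(MgO) = 40.304, so MgO mass = 122.927 g.
122.927/873.856 × 100 = 14.07 wt%.

14.07 wt%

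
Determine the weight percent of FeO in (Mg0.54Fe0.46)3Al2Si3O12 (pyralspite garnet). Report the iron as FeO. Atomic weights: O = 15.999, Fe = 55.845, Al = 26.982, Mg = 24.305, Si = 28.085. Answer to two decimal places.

22.20 wt%

Formula mass = 446.647 g/mol.
1.38 Fe → 1.3800 mol FeO per formula unit; M(FeO) = 71.844, so FeO mass = 99.145 g.
99.145/446.647 × 100 = 22.20 wt%.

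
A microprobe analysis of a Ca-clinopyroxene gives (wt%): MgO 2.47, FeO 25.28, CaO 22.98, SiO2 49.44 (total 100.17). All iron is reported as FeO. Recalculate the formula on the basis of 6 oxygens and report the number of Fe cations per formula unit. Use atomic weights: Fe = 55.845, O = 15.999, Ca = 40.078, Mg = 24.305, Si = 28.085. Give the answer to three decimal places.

0.855 Fe apfu

MgO: 2.47/40.304 = 0.06128 mol → 0.06128 mol Mg, 0.06128 mol O.
FeO: 25.28/71.844 = 0.35187 mol → 0.35187 mol Fe, 0.35187 mol O.
CaO: 22.98/56.077 = 0.40979 mol → 0.40979 mol Ca, 0.40979 mol O.
SiO2: 49.44/60.083 = 0.82286 mol → 0.82286 mol Si, 1.64572 mol O.
Total oxygen = 2.46866 mol. Normalization factor = 6/2.46866 = 2.43047.
Fe per 6 O = 0.35187 × 2.43047 = 0.855.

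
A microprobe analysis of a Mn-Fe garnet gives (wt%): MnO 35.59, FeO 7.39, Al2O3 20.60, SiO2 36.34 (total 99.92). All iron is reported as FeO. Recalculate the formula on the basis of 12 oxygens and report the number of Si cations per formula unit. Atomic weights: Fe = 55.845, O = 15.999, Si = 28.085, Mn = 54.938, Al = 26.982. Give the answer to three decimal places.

35.59 wt% MnO ÷ 70.937 g/mol = 0.50171 mol, giving 0.50171 Mn and 0.50171 O.
7.39 wt% FeO ÷ 71.844 g/mol = 0.10286 mol, giving 0.10286 Fe and 0.10286 O.
20.60 wt% Al2O3 ÷ 101.961 g/mol = 0.20204 mol, giving 0.40408 Al and 0.60612 O.
36.34 wt% SiO2 ÷ 60.083 g/mol = 0.60483 mol, giving 0.60483 Si and 1.20966 O.
Oxygen sums to 2.42035; scaling by 12/2.42035 = 4.95796 puts the formula on 12 O.
Si: 0.60483 × 4.95796 = 2.999 atoms per formula unit.

2.999 Si apfu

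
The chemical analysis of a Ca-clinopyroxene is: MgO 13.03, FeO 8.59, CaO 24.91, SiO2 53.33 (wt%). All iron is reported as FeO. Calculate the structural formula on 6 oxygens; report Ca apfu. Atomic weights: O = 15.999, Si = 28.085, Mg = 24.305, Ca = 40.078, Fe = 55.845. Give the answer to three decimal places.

1.001 Ca apfu

13.03 wt% MgO ÷ 40.304 g/mol = 0.32329 mol, giving 0.32329 Mg and 0.32329 O.
8.59 wt% FeO ÷ 71.844 g/mol = 0.11956 mol, giving 0.11956 Fe and 0.11956 O.
24.91 wt% CaO ÷ 56.077 g/mol = 0.44421 mol, giving 0.44421 Ca and 0.44421 O.
53.33 wt% SiO2 ÷ 60.083 g/mol = 0.88761 mol, giving 0.88761 Si and 1.77522 O.
Oxygen sums to 2.66228; scaling by 6/2.66228 = 2.25371 puts the formula on 6 O.
Ca: 0.44421 × 2.25371 = 1.001 atoms per formula unit.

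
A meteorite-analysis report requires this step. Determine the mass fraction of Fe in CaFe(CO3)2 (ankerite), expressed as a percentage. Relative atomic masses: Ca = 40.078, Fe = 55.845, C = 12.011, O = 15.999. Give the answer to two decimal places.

Molar mass of CaFe(CO3)2: 1·40.078 + 1·55.845 + 2·12.011 + 6·15.999 = 215.939 g/mol.
Mass of Fe per formula unit: 1 × 55.845 = 55.845 g.
Weight fraction Fe = 55.845 / 215.939 = 0.2586.

25.86 mass %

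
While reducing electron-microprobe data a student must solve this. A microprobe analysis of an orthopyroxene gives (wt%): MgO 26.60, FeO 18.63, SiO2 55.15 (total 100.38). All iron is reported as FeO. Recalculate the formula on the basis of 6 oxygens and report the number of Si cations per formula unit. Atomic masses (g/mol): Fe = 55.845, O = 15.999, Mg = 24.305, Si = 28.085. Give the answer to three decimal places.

26.60 wt% MgO ÷ 40.304 g/mol = 0.65998 mol, giving 0.65998 Mg and 0.65998 O.
18.63 wt% FeO ÷ 71.844 g/mol = 0.25931 mol, giving 0.25931 Fe and 0.25931 O.
55.15 wt% SiO2 ÷ 60.083 g/mol = 0.91790 mol, giving 0.91790 Si and 1.83580 O.
Oxygen sums to 2.75509; scaling by 6/2.75509 = 2.17779 puts the formula on 6 O.
Si: 0.91790 × 2.17779 = 1.999 atoms per formula unit.

1.999 Si apfu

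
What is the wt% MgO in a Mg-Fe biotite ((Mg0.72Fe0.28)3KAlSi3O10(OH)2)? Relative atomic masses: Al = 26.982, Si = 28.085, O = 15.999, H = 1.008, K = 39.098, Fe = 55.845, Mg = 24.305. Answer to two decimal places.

19.62 wt%

M((Mg0.72Fe0.28)3KAlSi3O10(OH)2) = 443.748 g/mol; M(MgO) = 40.304 g/mol.
Moles MgO per formula unit = 2.16 Mg ÷ 1 = 2.1600.
MgO fraction = (2.1600 × 40.304) / 443.748 = 87.057/443.748 = 0.1962.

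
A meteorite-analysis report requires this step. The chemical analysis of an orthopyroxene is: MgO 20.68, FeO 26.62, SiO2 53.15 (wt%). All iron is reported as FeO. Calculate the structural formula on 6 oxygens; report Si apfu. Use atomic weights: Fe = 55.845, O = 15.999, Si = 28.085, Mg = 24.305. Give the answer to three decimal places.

2.001 Si apfu

MgO: 20.68/40.304 = 0.51310 mol → 0.51310 mol Mg, 0.51310 mol O.
FeO: 26.62/71.844 = 0.37053 mol → 0.37053 mol Fe, 0.37053 mol O.
SiO2: 53.15/60.083 = 0.88461 mol → 0.88461 mol Si, 1.76922 mol O.
Total oxygen = 2.65285 mol. Normalization factor = 6/2.65285 = 2.26172.
Si per 6 O = 0.88461 × 2.26172 = 2.001.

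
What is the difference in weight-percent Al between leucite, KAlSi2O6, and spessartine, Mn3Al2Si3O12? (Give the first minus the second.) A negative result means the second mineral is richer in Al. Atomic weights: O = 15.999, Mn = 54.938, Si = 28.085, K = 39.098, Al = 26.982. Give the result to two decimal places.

Al in KAlSi2O6: molar mass 218.244 g/mol; 1×26.982 = 26.982 g → 12.36 wt%.
Al in Mn3Al2Si3O12: molar mass 495.021 g/mol; 2×26.982 = 53.964 g → 10.90 wt%.
Difference = 12.36 − 10.90 = 1.46 percentage points.

1.46 percentage points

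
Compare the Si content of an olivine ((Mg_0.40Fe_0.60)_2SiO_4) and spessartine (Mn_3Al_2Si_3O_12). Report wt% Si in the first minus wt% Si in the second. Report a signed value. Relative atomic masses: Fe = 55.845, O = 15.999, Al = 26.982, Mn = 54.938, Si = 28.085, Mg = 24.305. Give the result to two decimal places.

Si in (Mg_0.40Fe_0.60)_2SiO_4: molar mass 178.539 g/mol; 1×28.085 = 28.085 g → 15.73 wt%.
Si in Mn_3Al_2Si_3O_12: molar mass 495.021 g/mol; 3×28.085 = 84.255 g → 17.02 wt%.
Difference = 15.73 − 17.02 = -1.29 percentage points.

-1.29 percentage points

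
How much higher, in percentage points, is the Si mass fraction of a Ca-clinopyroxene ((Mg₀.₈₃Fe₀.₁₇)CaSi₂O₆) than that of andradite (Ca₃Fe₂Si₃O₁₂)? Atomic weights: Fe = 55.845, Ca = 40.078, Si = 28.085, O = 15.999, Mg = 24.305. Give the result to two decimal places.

8.73 percentage points

First mineral: 56.170 g Si in 221.909 g formula = 25.31 wt% Si.
Second mineral: 84.255 g Si in 508.167 g formula = 16.58 wt% Si.
25.31% − 16.58% gives a difference of 8.73 percentage points.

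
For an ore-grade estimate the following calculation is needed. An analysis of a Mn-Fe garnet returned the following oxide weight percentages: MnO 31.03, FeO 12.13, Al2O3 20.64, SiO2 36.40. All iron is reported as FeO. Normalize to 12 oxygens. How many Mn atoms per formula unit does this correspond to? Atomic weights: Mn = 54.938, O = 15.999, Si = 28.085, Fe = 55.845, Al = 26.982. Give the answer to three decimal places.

MnO (M=70.937): mol = 0.43743; Mn = 0.43743, O = 0.43743.
FeO (M=71.844): mol = 0.16884; Fe = 0.16884, O = 0.16884.
Al2O3 (M=101.961): mol = 0.20243; Al = 0.40486, O = 0.60729.
SiO2 (M=60.083): mol = 0.60583; Si = 0.60583, O = 1.21166.
ΣO = 2.42522; factor = 12/ΣO = 4.94800.
Mn apfu = 0.43743 × 4.94800 = 2.164.

2.164 Mn apfu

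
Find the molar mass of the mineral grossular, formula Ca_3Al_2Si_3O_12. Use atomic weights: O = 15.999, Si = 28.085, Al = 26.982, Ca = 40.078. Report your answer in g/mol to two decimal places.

450.44 g/mol

The formula mass is the sum 3(40.078) + 2(26.982) + 3(28.085) + 12(15.999).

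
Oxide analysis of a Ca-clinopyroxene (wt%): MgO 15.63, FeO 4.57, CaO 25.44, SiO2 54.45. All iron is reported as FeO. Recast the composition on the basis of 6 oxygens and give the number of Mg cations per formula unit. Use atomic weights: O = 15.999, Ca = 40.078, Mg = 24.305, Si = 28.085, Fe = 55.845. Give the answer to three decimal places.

15.63 wt% MgO ÷ 40.304 g/mol = 0.38780 mol, giving 0.38780 Mg and 0.38780 O.
4.57 wt% FeO ÷ 71.844 g/mol = 0.06361 mol, giving 0.06361 Fe and 0.06361 O.
25.44 wt% CaO ÷ 56.077 g/mol = 0.45366 mol, giving 0.45366 Ca and 0.45366 O.
54.45 wt% SiO2 ÷ 60.083 g/mol = 0.90625 mol, giving 0.90625 Si and 1.81250 O.
Oxygen sums to 2.71757; scaling by 6/2.71757 = 2.20785 puts the formula on 6 O.
Mg: 0.38780 × 2.20785 = 0.856 atoms per formula unit.

0.856 Mg apfu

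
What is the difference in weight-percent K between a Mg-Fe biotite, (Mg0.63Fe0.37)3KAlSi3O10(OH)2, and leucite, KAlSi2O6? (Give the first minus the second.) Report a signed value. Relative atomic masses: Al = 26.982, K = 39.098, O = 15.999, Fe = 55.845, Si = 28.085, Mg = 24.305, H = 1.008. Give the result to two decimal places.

-9.27 percentage points

First mineral: 39.098 g K in 452.263 g formula = 8.64 wt% K.
Second mineral: 39.098 g K in 218.244 g formula = 17.91 wt% K.
8.64% − 17.91% gives a difference of -9.27 percentage points.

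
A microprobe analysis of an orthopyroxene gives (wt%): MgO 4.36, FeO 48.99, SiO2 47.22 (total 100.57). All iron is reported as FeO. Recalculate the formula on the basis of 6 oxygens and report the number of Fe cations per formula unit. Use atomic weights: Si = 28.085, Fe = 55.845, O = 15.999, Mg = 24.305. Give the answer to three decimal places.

MgO (M=40.304): mol = 0.10818; Mg = 0.10818, O = 0.10818.
FeO (M=71.844): mol = 0.68189; Fe = 0.68189, O = 0.68189.
SiO2 (M=60.083): mol = 0.78591; Si = 0.78591, O = 1.57182.
ΣO = 2.36189; factor = 6/ΣO = 2.54034.
Fe apfu = 0.68189 × 2.54034 = 1.732.

1.732 Fe apfu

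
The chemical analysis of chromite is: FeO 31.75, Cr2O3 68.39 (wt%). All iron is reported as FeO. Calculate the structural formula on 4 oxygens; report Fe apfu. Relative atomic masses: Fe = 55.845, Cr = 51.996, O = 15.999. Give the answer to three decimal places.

31.75 wt% FeO ÷ 71.844 g/mol = 0.44193 mol, giving 0.44193 Fe and 0.44193 O.
68.39 wt% Cr2O3 ÷ 151.989 g/mol = 0.44997 mol, giving 0.89994 Cr and 1.34991 O.
Oxygen sums to 1.79184; scaling by 4/1.79184 = 2.23234 puts the formula on 4 O.
Fe: 0.44193 × 2.23234 = 0.987 atoms per formula unit.

0.987 Fe apfu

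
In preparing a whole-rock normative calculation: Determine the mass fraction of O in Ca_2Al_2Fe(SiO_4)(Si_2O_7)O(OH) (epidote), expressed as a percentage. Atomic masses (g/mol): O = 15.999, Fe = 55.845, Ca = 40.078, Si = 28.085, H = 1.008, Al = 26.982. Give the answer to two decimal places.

43.04 wt%

Formula mass = 2×40.078 + 2×26.982 + 1×55.845 + 3×28.085 + 13×15.999 + 1×1.008 = 483.215 g/mol, of which 207.987 g is O.
So O makes up 207.987/483.215 = 0.4304 of the mass, i.e. 43.04%.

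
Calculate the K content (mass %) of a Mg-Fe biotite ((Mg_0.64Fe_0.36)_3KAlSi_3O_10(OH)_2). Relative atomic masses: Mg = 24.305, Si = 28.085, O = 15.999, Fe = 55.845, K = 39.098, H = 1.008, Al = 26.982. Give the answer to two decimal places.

Formula mass = 1.92×24.305 + 1.08×55.845 + 1×39.098 + 1×26.982 + 3×28.085 + 12×15.999 + 2×1.008 = 451.317 g/mol, of which 39.098 g is K.
So K makes up 39.098/451.317 = 0.0866 of the mass, i.e. 8.66%.

8.66 mass %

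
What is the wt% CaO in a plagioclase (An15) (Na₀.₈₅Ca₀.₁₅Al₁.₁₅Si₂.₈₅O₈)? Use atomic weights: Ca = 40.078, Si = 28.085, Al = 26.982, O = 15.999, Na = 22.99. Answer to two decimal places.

Formula mass = 264.617 g/mol.
0.15 Ca → 0.1500 mol CaO per formula unit; M(CaO) = 56.077, so CaO mass = 8.412 g.
8.412/264.617 × 100 = 3.18 wt%.

3.18 wt%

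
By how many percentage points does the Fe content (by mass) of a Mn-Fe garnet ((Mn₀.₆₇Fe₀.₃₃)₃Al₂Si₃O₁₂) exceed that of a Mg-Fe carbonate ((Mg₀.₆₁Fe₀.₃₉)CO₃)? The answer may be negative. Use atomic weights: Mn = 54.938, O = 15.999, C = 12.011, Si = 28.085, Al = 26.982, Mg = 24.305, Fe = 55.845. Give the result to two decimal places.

-11.39 percentage points

Fe in (Mn₀.₆₇Fe₀.₃₃)₃Al₂Si₃O₁₂: molar mass 495.919 g/mol; 0.99×55.845 = 55.287 g → 11.15 wt%.
Fe in (Mg₀.₆₁Fe₀.₃₉)CO₃: molar mass 96.614 g/mol; 0.39×55.845 = 21.780 g → 22.54 wt%.
Difference = 11.15 − 22.54 = -11.39 percentage points.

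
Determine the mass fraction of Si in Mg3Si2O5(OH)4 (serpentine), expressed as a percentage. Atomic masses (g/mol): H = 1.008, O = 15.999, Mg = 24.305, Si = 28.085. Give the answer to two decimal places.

M(Mg3Si2O5(OH)4) = 277.108 g/mol.
Si contributes 2 × 28.085 = 56.170 g per mole.
56.170/277.108 = 0.2027 → 20.27%.

20.27 wt%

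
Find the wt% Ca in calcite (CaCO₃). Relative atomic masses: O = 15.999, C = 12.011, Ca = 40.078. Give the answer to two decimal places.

Molar mass of CaCO₃: 1*40.078 + 1*12.011 + 3*15.999 = 100.086 g/mol.
Mass of Ca per formula unit: 1 × 40.078 = 40.078 g.
Weight fraction Ca = 40.078 / 100.086 = 0.4004.

40.04 mass %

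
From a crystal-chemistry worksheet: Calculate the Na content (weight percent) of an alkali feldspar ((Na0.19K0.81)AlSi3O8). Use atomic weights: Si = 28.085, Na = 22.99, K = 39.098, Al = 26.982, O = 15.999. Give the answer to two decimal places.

1.59 weight percent

Formula mass = 0.19*22.99 + 0.81*39.098 + 1*26.982 + 3*28.085 + 8*15.999 = 275.266 g/mol, of which 4.368 g is Na.
So Na makes up 4.368/275.266 = 0.0159 of the mass, i.e. 1.59%.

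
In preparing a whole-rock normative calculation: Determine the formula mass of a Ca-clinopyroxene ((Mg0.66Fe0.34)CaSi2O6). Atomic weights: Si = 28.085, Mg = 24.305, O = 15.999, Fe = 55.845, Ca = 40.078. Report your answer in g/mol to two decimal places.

227.27 g/mol

The formula mass is the sum 0.66(24.305) + 0.34(55.845) + 1(40.078) + 2(28.085) + 6(15.999).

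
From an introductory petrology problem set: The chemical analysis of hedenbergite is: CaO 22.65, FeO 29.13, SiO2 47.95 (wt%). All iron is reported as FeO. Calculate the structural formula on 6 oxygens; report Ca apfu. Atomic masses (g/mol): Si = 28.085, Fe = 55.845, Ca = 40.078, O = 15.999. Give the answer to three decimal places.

1.007 Ca apfu

CaO: 22.65/56.077 = 0.40391 mol → 0.40391 mol Ca, 0.40391 mol O.
FeO: 29.13/71.844 = 0.40546 mol → 0.40546 mol Fe, 0.40546 mol O.
SiO2: 47.95/60.083 = 0.79806 mol → 0.79806 mol Si, 1.59612 mol O.
Total oxygen = 2.40549 mol. Normalization factor = 6/2.40549 = 2.49429.
Ca per 6 O = 0.40391 × 2.49429 = 1.007.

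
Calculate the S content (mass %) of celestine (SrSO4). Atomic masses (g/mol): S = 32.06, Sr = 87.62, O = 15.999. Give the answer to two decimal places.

17.45 mass %

Molar mass of SrSO4: 1×87.62 + 1×32.06 + 4×15.999 = 183.676 g/mol.
Mass of S per formula unit: 1 × 32.06 = 32.060 g.
Weight fraction S = 32.060 / 183.676 = 0.1745.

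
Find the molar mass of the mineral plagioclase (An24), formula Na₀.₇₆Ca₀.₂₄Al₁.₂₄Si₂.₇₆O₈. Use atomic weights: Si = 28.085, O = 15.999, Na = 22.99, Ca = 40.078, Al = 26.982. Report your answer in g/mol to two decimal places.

266.06 g/mol

M = 0.76×22.99 + 0.24×40.078 + 1.24×26.982 + 2.76×28.085 + 8×15.999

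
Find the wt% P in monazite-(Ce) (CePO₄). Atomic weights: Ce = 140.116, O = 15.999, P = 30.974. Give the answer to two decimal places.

Molar mass of CePO₄: 1*140.116 + 1*30.974 + 4*15.999 = 235.086 g/mol.
Mass of P per formula unit: 1 × 30.974 = 30.974 g.
Weight fraction P = 30.974 / 235.086 = 0.1318.

13.18 wt%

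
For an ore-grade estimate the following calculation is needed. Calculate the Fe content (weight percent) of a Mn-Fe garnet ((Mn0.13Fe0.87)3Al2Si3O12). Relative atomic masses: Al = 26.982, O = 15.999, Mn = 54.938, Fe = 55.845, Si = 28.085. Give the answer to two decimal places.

M((Mn0.13Fe0.87)3Al2Si3O12) = 497.388 g/mol.
Fe contributes 2.61 × 55.845 = 145.755 g per mole.
145.755/497.388 = 0.2930 → 29.30%.

29.30 weight percent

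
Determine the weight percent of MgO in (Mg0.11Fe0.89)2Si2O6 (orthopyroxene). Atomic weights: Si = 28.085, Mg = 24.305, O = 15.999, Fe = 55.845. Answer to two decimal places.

3.45 wt%

Formula mass = 256.915 g/mol.
0.22 Mg → 0.2200 mol MgO per formula unit; M(MgO) = 40.304, so MgO mass = 8.867 g.
8.867/256.915 × 100 = 3.45 wt%.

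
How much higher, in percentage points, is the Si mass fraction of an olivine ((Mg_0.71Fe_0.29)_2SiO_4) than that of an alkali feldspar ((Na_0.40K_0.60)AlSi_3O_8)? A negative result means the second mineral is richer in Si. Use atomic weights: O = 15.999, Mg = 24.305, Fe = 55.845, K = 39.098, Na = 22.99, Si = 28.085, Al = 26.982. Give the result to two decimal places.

-13.32 percentage points

M((Mg_0.71Fe_0.29)_2SiO_4) = 158.984 g/mol, so wt% Si = 28.085/158.984 × 100 = 17.67%.
M((Na_0.40K_0.60)AlSi_3O_8) = 271.884 g/mol, so wt% Si = 84.255/271.884 × 100 = 30.99%.
17.67 − 30.99 = -13.32 pp.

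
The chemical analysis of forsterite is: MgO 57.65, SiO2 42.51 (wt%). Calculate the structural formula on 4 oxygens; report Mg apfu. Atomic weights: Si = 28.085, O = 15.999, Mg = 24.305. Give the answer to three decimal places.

MgO: 57.65/40.304 = 1.43038 mol → 1.43038 mol Mg, 1.43038 mol O.
SiO2: 42.51/60.083 = 0.70752 mol → 0.70752 mol Si, 1.41504 mol O.
Total oxygen = 2.84542 mol. Normalization factor = 4/2.84542 = 1.40577.
Mg per 4 O = 1.43038 × 1.40577 = 2.011.

2.011 Mg apfu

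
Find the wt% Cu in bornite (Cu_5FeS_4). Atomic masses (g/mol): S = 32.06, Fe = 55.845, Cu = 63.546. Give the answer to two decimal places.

63.32 mass %

M(Cu_5FeS_4) = 501.815 g/mol.
Cu contributes 5 × 63.546 = 317.730 g per mole.
317.730/501.815 = 0.6332 → 63.32%.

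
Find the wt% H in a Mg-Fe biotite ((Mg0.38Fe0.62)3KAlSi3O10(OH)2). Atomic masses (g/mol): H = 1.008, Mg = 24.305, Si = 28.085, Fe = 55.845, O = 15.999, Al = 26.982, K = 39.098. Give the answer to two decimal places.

Formula mass = 1.14·24.305 + 1.86·55.845 + 1·39.098 + 1·26.982 + 3·28.085 + 12·15.999 + 2·1.008 = 475.918 g/mol, of which 2.016 g is H.
So H makes up 2.016/475.918 = 0.0042 of the mass, i.e. 0.42%.

0.42 weight percent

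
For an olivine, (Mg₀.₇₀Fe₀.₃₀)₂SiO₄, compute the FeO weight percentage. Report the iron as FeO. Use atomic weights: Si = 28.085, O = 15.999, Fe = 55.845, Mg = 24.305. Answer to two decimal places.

27.01 wt%

M((Mg₀.₇₀Fe₀.₃₀)₂SiO₄) = 159.615 g/mol; M(FeO) = 71.844 g/mol.
Moles FeO per formula unit = 0.60 Fe ÷ 1 = 0.6000.
FeO fraction = (0.6000 × 71.844) / 159.615 = 43.106/159.615 = 0.2701.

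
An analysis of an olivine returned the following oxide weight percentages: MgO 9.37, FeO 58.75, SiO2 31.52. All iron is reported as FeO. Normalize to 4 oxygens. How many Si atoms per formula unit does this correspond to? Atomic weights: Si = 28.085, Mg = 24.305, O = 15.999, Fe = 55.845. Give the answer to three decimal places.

9.37 wt% MgO ÷ 40.304 g/mol = 0.23248 mol, giving 0.23248 Mg and 0.23248 O.
58.75 wt% FeO ÷ 71.844 g/mol = 0.81774 mol, giving 0.81774 Fe and 0.81774 O.
31.52 wt% SiO2 ÷ 60.083 g/mol = 0.52461 mol, giving 0.52461 Si and 1.04922 O.
Oxygen sums to 2.09944; scaling by 4/2.09944 = 1.90527 puts the formula on 4 O.
Si: 0.52461 × 1.90527 = 1.000 atoms per formula unit.

1.000 Si apfu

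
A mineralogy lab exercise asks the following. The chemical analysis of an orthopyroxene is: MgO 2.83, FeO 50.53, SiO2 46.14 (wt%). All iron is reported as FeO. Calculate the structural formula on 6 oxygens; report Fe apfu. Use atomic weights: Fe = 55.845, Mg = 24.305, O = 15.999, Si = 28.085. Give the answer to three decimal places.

2.83 wt% MgO ÷ 40.304 g/mol = 0.07022 mol, giving 0.07022 Mg and 0.07022 O.
50.53 wt% FeO ÷ 71.844 g/mol = 0.70333 mol, giving 0.70333 Fe and 0.70333 O.
46.14 wt% SiO2 ÷ 60.083 g/mol = 0.76794 mol, giving 0.76794 Si and 1.53588 O.
Oxygen sums to 2.30943; scaling by 6/2.30943 = 2.59804 puts the formula on 6 O.
Fe: 0.70333 × 2.59804 = 1.827 atoms per formula unit.

1.827 Fe apfu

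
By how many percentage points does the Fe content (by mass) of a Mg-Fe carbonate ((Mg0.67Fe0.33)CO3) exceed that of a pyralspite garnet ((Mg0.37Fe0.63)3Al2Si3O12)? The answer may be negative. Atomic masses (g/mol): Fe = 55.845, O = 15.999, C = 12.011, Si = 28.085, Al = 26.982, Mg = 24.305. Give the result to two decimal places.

M((Mg0.67Fe0.33)CO3) = 94.721 g/mol, so wt% Fe = 18.429/94.721 × 100 = 19.46%.
M((Mg0.37Fe0.63)3Al2Si3O12) = 462.733 g/mol, so wt% Fe = 105.547/462.733 × 100 = 22.81%.
19.46 − 22.81 = -3.35 pp.

-3.35 percentage points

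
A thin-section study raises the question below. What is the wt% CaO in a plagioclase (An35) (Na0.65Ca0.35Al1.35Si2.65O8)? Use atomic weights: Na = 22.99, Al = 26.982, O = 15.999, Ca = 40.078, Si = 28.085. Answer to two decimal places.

Formula mass = 267.814 g/mol.
0.35 Ca → 0.3500 mol CaO per formula unit; M(CaO) = 56.077, so CaO mass = 19.627 g.
19.627/267.814 × 100 = 7.33 wt%.

7.33 wt%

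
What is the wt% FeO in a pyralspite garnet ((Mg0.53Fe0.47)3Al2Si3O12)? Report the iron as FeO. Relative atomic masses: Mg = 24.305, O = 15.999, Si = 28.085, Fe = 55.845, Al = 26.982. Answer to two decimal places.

22.63 wt%

Molar mass of (Mg0.53Fe0.47)3Al2Si3O12 = 1.59·24.305 + 1.41·55.845 + 2·26.982 + 3·28.085 + 12·15.999 = 447.593 g/mol.
Each formula unit contains 1.41 Fe, equivalent to 1.41/1 = 1.4100 mol FeO.
M(FeO) = 1×55.845 + 1×15.999 = 71.844 g/mol.
Mass of FeO per formula unit = 1.4100 × 71.844 = 101.300 g.
FeO wt% = 101.300 / 447.593 × 100 = 22.63%.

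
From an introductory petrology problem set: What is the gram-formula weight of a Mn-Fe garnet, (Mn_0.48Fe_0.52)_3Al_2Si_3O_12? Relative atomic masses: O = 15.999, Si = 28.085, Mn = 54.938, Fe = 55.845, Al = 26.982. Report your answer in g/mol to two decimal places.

496.44 g/mol

The formula mass is the sum 1.44*54.938 + 1.56*55.845 + 2*26.982 + 3*28.085 + 12*15.999.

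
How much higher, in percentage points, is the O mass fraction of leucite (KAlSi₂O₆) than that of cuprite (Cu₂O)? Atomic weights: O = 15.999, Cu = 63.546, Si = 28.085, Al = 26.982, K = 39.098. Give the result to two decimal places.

32.80 percentage points

O in KAlSi₂O₆: molar mass 218.244 g/mol; 6×15.999 = 95.994 g → 43.98 wt%.
O in Cu₂O: molar mass 143.091 g/mol; 1×15.999 = 15.999 g → 11.18 wt%.
Difference = 43.98 − 11.18 = 32.80 percentage points.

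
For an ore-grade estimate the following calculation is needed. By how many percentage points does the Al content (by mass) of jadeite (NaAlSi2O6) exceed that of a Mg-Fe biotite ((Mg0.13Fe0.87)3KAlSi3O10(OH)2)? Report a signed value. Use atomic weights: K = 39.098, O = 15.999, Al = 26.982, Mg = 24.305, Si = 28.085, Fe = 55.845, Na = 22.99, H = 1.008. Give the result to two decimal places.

M(NaAlSi2O6) = 202.136 g/mol, so wt% Al = 26.982/202.136 × 100 = 13.35%.
M((Mg0.13Fe0.87)3KAlSi3O10(OH)2) = 499.573 g/mol, so wt% Al = 26.982/499.573 × 100 = 5.40%.
13.35 − 5.40 = 7.95 pp.

7.95 percentage points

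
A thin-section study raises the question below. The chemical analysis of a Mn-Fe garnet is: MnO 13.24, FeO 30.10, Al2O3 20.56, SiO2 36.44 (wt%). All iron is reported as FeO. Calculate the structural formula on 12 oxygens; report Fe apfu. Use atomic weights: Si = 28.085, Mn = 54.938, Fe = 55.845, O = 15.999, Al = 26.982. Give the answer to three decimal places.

MnO (M=70.937): mol = 0.18664; Mn = 0.18664, O = 0.18664.
FeO (M=71.844): mol = 0.41896; Fe = 0.41896, O = 0.41896.
Al2O3 (M=101.961): mol = 0.20165; Al = 0.40330, O = 0.60495.
SiO2 (M=60.083): mol = 0.60649; Si = 0.60649, O = 1.21298.
ΣO = 2.42353; factor = 12/ΣO = 4.95146.
Fe apfu = 0.41896 × 4.95146 = 2.074.

2.074 Fe apfu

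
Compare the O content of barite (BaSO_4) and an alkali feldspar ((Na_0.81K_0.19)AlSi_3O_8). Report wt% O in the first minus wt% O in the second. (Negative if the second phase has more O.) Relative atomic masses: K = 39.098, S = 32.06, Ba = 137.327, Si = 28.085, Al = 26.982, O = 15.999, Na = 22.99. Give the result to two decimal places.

M(BaSO_4) = 233.383 g/mol, so wt% O = 63.996/233.383 × 100 = 27.42%.
M((Na_0.81K_0.19)AlSi_3O_8) = 265.280 g/mol, so wt% O = 127.992/265.280 × 100 = 48.25%.
27.42 − 48.25 = -20.83 pp.

-20.83 percentage points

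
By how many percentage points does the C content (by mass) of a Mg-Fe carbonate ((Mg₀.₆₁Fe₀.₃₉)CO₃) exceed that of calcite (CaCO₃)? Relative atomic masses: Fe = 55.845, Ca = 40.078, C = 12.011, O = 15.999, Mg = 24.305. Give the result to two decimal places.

0.43 percentage points

First mineral: 12.011 g C in 96.614 g formula = 12.43 wt% C.
Second mineral: 12.011 g C in 100.086 g formula = 12.00 wt% C.
12.43% − 12.00% gives a difference of 0.43 percentage points.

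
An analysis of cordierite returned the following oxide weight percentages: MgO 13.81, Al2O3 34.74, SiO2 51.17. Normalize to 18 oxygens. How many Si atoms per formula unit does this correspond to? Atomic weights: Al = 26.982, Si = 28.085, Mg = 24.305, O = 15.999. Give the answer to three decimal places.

MgO (M=40.304): mol = 0.34265; Mg = 0.34265, O = 0.34265.
Al2O3 (M=101.961): mol = 0.34072; Al = 0.68144, O = 1.02216.
SiO2 (M=60.083): mol = 0.85166; Si = 0.85166, O = 1.70332.
ΣO = 3.06813; factor = 18/ΣO = 5.86677.
Si apfu = 0.85166 × 5.86677 = 4.996.

4.996 Si apfu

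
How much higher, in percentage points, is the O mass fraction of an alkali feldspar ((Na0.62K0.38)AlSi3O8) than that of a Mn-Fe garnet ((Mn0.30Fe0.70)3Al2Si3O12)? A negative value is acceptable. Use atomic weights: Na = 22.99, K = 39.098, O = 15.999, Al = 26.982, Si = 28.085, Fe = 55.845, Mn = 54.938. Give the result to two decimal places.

9.06 percentage points

O in (Na0.62K0.38)AlSi3O8: molar mass 268.340 g/mol; 8×15.999 = 127.992 g → 47.70 wt%.
O in (Mn0.30Fe0.70)3Al2Si3O12: molar mass 496.926 g/mol; 12×15.999 = 191.988 g → 38.64 wt%.
Difference = 47.70 − 38.64 = 9.06 percentage points.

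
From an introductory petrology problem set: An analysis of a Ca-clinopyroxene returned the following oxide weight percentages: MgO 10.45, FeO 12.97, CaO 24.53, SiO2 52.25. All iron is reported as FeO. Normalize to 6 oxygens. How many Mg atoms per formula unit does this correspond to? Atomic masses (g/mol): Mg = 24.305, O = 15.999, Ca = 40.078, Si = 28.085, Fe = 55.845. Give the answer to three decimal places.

0.595 Mg apfu

10.45 wt% MgO ÷ 40.304 g/mol = 0.25928 mol, giving 0.25928 Mg and 0.25928 O.
12.97 wt% FeO ÷ 71.844 g/mol = 0.18053 mol, giving 0.18053 Fe and 0.18053 O.
24.53 wt% CaO ÷ 56.077 g/mol = 0.43743 mol, giving 0.43743 Ca and 0.43743 O.
52.25 wt% SiO2 ÷ 60.083 g/mol = 0.86963 mol, giving 0.86963 Si and 1.73926 O.
Oxygen sums to 2.61650; scaling by 6/2.61650 = 2.29314 puts the formula on 6 O.
Mg: 0.25928 × 2.29314 = 0.595 atoms per formula unit.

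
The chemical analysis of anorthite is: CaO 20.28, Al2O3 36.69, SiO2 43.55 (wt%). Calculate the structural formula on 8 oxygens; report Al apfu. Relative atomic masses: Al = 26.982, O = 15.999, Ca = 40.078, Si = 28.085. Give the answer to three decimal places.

CaO (M=56.077): mol = 0.36165; Ca = 0.36165, O = 0.36165.
Al2O3 (M=101.961): mol = 0.35984; Al = 0.71968, O = 1.07952.
SiO2 (M=60.083): mol = 0.72483; Si = 0.72483, O = 1.44966.
ΣO = 2.89083; factor = 8/ΣO = 2.76737.
Al apfu = 0.71968 × 2.76737 = 1.992.

1.992 Al apfu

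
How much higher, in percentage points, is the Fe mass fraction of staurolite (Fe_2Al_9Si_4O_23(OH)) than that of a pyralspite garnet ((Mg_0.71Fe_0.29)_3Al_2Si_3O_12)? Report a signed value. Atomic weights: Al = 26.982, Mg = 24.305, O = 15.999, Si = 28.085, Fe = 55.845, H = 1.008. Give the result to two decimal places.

1.83 percentage points

M(Fe_2Al_9Si_4O_23(OH)) = 851.852 g/mol, so wt% Fe = 111.690/851.852 × 100 = 13.11%.
M((Mg_0.71Fe_0.29)_3Al_2Si_3O_12) = 430.562 g/mol, so wt% Fe = 48.585/430.562 × 100 = 11.28%.
13.11 − 11.28 = 1.83 pp.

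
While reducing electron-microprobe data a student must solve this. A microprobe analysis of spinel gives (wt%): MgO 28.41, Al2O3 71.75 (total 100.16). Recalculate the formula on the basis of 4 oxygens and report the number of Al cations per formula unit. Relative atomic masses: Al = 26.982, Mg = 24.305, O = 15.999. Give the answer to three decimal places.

MgO: 28.41/40.304 = 0.70489 mol → 0.70489 mol Mg, 0.70489 mol O.
Al2O3: 71.75/101.961 = 0.70370 mol → 1.40740 mol Al, 2.11110 mol O.
Total oxygen = 2.81599 mol. Normalization factor = 4/2.81599 = 1.42046.
Al per 4 O = 1.40740 × 1.42046 = 1.999.

1.999 Al apfu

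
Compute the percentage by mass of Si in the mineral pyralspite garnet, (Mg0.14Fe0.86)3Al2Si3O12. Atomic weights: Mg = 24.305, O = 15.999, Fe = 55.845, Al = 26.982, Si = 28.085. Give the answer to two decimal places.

17.39 weight percent

M((Mg0.14Fe0.86)3Al2Si3O12) = 484.495 g/mol.
Si contributes 3 × 28.085 = 84.255 g per mole.
84.255/484.495 = 0.1739 → 17.39%.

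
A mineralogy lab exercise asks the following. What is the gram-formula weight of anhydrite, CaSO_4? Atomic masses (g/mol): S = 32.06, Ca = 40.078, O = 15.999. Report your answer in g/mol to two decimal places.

Ca: 1 × 40.078 = 40.0780
S: 1 × 32.06 = 32.0600
O: 4 × 15.999 = 63.9960
Summing the contributions gives the formula mass.

136.13 g/mol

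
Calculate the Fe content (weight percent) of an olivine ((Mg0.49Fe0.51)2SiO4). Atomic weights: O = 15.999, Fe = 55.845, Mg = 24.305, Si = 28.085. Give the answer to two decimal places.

Molar mass of (Mg0.49Fe0.51)2SiO4: 0.98*24.305 + 1.02*55.845 + 1*28.085 + 4*15.999 = 172.862 g/mol.
Mass of Fe per formula unit: 1.02 × 55.845 = 56.962 g.
Weight fraction Fe = 56.962 / 172.862 = 0.3295.

32.95 weight percent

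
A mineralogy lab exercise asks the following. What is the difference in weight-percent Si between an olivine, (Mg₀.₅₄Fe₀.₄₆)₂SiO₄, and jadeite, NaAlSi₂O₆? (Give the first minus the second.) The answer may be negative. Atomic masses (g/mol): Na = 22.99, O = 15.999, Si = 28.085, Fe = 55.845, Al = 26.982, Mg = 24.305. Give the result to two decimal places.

-11.24 percentage points

First mineral: 28.085 g Si in 169.708 g formula = 16.55 wt% Si.
Second mineral: 56.170 g Si in 202.136 g formula = 27.79 wt% Si.
16.55% − 27.79% gives a difference of -11.24 percentage points.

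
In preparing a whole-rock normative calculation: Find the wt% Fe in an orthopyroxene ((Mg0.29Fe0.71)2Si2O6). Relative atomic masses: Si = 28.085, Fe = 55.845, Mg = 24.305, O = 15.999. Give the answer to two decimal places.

Formula mass = 0.58*24.305 + 1.42*55.845 + 2*28.085 + 6*15.999 = 245.561 g/mol, of which 79.300 g is Fe.
So Fe makes up 79.300/245.561 = 0.3229 of the mass, i.e. 32.29%.

32.29 mass %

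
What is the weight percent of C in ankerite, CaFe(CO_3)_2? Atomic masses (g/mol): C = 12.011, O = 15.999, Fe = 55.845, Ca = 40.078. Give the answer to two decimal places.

11.12 mass %

Molar mass of CaFe(CO_3)_2: 1×40.078 + 1×55.845 + 2×12.011 + 6×15.999 = 215.939 g/mol.
Mass of C per formula unit: 2 × 12.011 = 24.022 g.
Weight fraction C = 24.022 / 215.939 = 0.1112.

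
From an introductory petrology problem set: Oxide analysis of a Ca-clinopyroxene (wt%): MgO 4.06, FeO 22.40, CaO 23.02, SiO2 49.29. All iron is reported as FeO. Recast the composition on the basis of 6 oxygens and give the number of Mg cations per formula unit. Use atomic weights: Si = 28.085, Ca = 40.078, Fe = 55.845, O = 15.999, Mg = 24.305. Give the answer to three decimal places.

0.245 Mg apfu

4.06 wt% MgO ÷ 40.304 g/mol = 0.10073 mol, giving 0.10073 Mg and 0.10073 O.
22.40 wt% FeO ÷ 71.844 g/mol = 0.31179 mol, giving 0.31179 Fe and 0.31179 O.
23.02 wt% CaO ÷ 56.077 g/mol = 0.41051 mol, giving 0.41051 Ca and 0.41051 O.
49.29 wt% SiO2 ÷ 60.083 g/mol = 0.82037 mol, giving 0.82037 Si and 1.64074 O.
Oxygen sums to 2.46377; scaling by 6/2.46377 = 2.43529 puts the formula on 6 O.
Mg: 0.10073 × 2.43529 = 0.245 atoms per formula unit.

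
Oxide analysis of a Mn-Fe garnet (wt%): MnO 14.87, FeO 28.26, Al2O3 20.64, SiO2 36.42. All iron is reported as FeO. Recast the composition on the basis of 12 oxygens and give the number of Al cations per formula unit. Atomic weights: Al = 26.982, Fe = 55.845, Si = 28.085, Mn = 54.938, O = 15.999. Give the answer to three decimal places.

2.005 Al apfu

MnO: 14.87/70.937 = 0.20962 mol → 0.20962 mol Mn, 0.20962 mol O.
FeO: 28.26/71.844 = 0.39335 mol → 0.39335 mol Fe, 0.39335 mol O.
Al2O3: 20.64/101.961 = 0.20243 mol → 0.40486 mol Al, 0.60729 mol O.
SiO2: 36.42/60.083 = 0.60616 mol → 0.60616 mol Si, 1.21232 mol O.
Total oxygen = 2.42258 mol. Normalization factor = 12/2.42258 = 4.95340.
Al per 12 O = 0.40486 × 4.95340 = 2.005.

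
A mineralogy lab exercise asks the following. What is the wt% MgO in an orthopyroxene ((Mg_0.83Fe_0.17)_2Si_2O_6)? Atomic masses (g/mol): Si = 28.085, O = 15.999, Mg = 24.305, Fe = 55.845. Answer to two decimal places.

31.63 wt%

Molar mass of (Mg_0.83Fe_0.17)_2Si_2O_6 = 1.66*24.305 + 0.34*55.845 + 2*28.085 + 6*15.999 = 211.498 g/mol.
Each formula unit contains 1.66 Mg, equivalent to 1.66/1 = 1.6600 mol MgO.
M(MgO) = 1×24.305 + 1×15.999 = 40.304 g/mol.
Mass of MgO per formula unit = 1.6600 × 40.304 = 66.905 g.
MgO wt% = 66.905 / 211.498 × 100 = 31.63%.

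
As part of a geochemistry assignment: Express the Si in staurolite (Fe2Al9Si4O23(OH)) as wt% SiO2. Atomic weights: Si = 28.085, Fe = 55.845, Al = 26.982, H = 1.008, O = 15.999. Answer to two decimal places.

Formula mass = 851.852 g/mol.
4 Si → 4.0000 mol SiO2 per formula unit; M(SiO2) = 60.083, so SiO2 mass = 240.332 g.
240.332/851.852 × 100 = 28.21 wt%.

28.21 wt%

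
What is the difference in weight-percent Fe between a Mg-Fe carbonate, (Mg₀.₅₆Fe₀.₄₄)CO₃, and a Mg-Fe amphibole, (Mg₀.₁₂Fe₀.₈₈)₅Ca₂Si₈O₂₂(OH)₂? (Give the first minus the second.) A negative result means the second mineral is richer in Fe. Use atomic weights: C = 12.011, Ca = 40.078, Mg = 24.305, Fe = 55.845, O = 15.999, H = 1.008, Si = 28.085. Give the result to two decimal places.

-0.81 percentage points

M((Mg₀.₅₆Fe₀.₄₄)CO₃) = 98.191 g/mol, so wt% Fe = 24.572/98.191 × 100 = 25.02%.
M((Mg₀.₁₂Fe₀.₈₈)₅Ca₂Si₈O₂₂(OH)₂) = 951.129 g/mol, so wt% Fe = 245.718/951.129 × 100 = 25.83%.
25.02 − 25.83 = -0.81 pp.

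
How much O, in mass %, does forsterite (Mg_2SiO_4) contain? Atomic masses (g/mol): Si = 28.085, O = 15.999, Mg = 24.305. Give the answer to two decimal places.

Molar mass of Mg_2SiO_4: 2·24.305 + 1·28.085 + 4·15.999 = 140.691 g/mol.
Mass of O per formula unit: 4 × 15.999 = 63.996 g.
Weight fraction O = 63.996 / 140.691 = 0.4549.

45.49 mass %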